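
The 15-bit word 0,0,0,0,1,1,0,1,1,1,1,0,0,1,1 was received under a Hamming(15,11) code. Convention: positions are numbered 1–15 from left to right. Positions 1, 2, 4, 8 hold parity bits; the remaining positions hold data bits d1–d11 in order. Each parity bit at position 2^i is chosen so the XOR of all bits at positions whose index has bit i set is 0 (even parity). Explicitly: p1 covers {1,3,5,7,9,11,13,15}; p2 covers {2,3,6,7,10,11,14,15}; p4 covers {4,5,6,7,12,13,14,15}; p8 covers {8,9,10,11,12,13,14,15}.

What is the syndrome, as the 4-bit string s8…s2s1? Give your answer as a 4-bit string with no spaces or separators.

0010

s1 (pos 1,3,5,7,9,11,13,15): 0⊕0⊕1⊕0⊕1⊕1⊕0⊕1 = 0
s2 (pos 2,3,6,7,10,11,14,15): 0⊕0⊕1⊕0⊕1⊕1⊕1⊕1 = 1
s4 (pos 4,5,6,7,12,13,14,15): 0⊕1⊕1⊕0⊕0⊕0⊕1⊕1 = 0
s8 (pos 8,9,10,11,12,13,14,15): 1⊕1⊕1⊕1⊕0⊕0⊕1⊕1 = 0
Syndrome s8…s1 = 0010 → error at position 2.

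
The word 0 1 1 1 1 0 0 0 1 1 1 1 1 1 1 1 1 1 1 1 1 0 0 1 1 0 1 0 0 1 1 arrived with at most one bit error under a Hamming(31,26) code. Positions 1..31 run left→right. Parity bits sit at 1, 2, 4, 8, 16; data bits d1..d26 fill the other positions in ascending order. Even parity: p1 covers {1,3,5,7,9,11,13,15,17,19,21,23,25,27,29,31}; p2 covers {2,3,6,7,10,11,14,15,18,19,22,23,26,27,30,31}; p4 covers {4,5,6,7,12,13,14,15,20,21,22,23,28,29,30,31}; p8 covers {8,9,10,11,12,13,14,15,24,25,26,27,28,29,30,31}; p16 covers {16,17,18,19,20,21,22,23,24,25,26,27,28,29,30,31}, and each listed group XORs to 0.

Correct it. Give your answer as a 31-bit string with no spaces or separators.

0111100011111111101110011010011

s1 (pos 1,3,5,7,9,11,13,15,17,19,21,23,25,27,29,31): 0⊕1⊕1⊕0⊕1⊕1⊕1⊕1⊕1⊕1⊕1⊕0⊕1⊕1⊕0⊕1 = 0
s2 (pos 2,3,6,7,10,11,14,15,18,19,22,23,26,27,30,31): 1⊕1⊕0⊕0⊕1⊕1⊕1⊕1⊕1⊕1⊕0⊕0⊕0⊕1⊕1⊕1 = 1
s4 (pos 4,5,6,7,12,13,14,15,20,21,22,23,28,29,30,31): 1⊕1⊕0⊕0⊕1⊕1⊕1⊕1⊕1⊕1⊕0⊕0⊕0⊕0⊕1⊕1 = 0
s8 (pos 8,9,10,11,12,13,14,15,24,25,26,27,28,29,30,31): 0⊕1⊕1⊕1⊕1⊕1⊕1⊕1⊕1⊕1⊕0⊕1⊕0⊕0⊕1⊕1 = 0
s16 (pos 16,17,18,19,20,21,22,23,24,25,26,27,28,29,30,31): 1⊕1⊕1⊕1⊕1⊕1⊕0⊕0⊕1⊕1⊕0⊕1⊕0⊕0⊕1⊕1 = 1
Syndrome s16…s1 = 10010 → error at position 18.
Flip position 18: 0111100011111111111110011010011 → 0111100011111111101110011010011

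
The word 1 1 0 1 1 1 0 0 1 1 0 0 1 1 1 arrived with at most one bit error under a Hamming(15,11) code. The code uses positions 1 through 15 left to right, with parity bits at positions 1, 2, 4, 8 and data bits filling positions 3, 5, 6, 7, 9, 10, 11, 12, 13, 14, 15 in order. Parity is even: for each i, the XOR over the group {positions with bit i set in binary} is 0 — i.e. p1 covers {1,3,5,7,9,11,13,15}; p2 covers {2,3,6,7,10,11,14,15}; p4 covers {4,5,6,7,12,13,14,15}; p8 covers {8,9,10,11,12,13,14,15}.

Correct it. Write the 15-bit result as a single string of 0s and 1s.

s1 (pos 1,3,5,7,9,11,13,15): 1⊕0⊕1⊕0⊕1⊕0⊕1⊕1 = 1
s2 (pos 2,3,6,7,10,11,14,15): 1⊕0⊕1⊕0⊕1⊕0⊕1⊕1 = 1
s4 (pos 4,5,6,7,12,13,14,15): 1⊕1⊕1⊕0⊕0⊕1⊕1⊕1 = 0
s8 (pos 8,9,10,11,12,13,14,15): 0⊕1⊕1⊕0⊕0⊕1⊕1⊕1 = 1
Syndrome s8…s1 = 1011 → error at position 11.
Flip position 11: 110111001100111 → 110111001110111

110111001110111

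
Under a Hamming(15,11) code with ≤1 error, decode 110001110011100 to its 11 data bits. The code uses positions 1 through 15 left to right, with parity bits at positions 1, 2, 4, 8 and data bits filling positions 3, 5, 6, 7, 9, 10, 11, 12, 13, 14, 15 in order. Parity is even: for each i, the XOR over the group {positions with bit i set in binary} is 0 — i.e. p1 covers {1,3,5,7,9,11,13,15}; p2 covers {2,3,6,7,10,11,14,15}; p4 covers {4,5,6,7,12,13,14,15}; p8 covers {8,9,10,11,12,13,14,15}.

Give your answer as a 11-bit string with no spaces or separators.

00110011100

s1 (pos 1,3,5,7,9,11,13,15): 1⊕0⊕0⊕1⊕0⊕1⊕1⊕0 = 0
s2 (pos 2,3,6,7,10,11,14,15): 1⊕0⊕1⊕1⊕0⊕1⊕0⊕0 = 0
s4 (pos 4,5,6,7,12,13,14,15): 0⊕0⊕1⊕1⊕1⊕1⊕0⊕0 = 0
s8 (pos 8,9,10,11,12,13,14,15): 1⊕0⊕0⊕1⊕1⊕1⊕0⊕0 = 0
Syndrome s8…s1 = 0000 → no error.
Read data bits from positions 3,5,6,7,9,10,11,12,13,14,15: 00110011100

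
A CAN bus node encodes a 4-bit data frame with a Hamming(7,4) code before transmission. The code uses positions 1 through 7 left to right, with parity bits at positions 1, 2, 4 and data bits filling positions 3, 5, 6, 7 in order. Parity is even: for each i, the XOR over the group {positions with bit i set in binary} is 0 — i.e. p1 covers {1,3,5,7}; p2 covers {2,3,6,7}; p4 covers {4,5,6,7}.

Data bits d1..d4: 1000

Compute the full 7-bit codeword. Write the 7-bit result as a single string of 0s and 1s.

1110000

Place data at non-parity positions: p1 p2 1 p4 0 0 0
p1 (pos 1,3,5,7): XOR of data positions = 1⊕0⊕0 = 1
p2 (pos 2,3,6,7): XOR of data positions = 1⊕0⊕0 = 1
p4 (pos 4,5,6,7): XOR of data positions = 0⊕0⊕0 = 0
Codeword: 1110000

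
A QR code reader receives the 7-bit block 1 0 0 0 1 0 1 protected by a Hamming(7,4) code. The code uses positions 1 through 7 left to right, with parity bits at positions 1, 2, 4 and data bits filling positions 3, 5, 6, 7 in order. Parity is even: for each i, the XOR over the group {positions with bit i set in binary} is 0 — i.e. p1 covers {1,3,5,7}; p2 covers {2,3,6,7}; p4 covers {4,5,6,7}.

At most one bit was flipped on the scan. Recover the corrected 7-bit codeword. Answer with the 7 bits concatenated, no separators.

1010101

s1 (pos 1,3,5,7): 1⊕0⊕1⊕1 = 1
s2 (pos 2,3,6,7): 0⊕0⊕0⊕1 = 1
s4 (pos 4,5,6,7): 0⊕1⊕0⊕1 = 0
Syndrome s4…s1 = 011 → error at position 3.
Flip position 3: 1000101 → 1010101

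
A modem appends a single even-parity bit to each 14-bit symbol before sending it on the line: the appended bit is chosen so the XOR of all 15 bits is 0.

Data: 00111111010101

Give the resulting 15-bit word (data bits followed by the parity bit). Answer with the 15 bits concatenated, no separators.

001111110101011

XOR of the 14 data bits: 0⊕0⊕1⊕1⊕1⊕1⊕1⊕1⊕0⊕1⊕0⊕1⊕0⊕1 = 1
Parity bit = 1 (so all 15 bits XOR to 0).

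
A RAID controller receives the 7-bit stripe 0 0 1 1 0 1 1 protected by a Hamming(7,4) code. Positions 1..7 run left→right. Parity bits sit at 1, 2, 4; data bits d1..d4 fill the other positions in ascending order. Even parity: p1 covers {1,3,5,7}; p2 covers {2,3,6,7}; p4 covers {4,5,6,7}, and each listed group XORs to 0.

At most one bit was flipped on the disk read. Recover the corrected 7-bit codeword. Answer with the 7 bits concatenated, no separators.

0011001

s1 (pos 1,3,5,7): 0⊕1⊕0⊕1 = 0
s2 (pos 2,3,6,7): 0⊕1⊕1⊕1 = 1
s4 (pos 4,5,6,7): 1⊕0⊕1⊕1 = 1
Syndrome s4…s1 = 110 → error at position 6.
Flip position 6: 0011011 → 0011001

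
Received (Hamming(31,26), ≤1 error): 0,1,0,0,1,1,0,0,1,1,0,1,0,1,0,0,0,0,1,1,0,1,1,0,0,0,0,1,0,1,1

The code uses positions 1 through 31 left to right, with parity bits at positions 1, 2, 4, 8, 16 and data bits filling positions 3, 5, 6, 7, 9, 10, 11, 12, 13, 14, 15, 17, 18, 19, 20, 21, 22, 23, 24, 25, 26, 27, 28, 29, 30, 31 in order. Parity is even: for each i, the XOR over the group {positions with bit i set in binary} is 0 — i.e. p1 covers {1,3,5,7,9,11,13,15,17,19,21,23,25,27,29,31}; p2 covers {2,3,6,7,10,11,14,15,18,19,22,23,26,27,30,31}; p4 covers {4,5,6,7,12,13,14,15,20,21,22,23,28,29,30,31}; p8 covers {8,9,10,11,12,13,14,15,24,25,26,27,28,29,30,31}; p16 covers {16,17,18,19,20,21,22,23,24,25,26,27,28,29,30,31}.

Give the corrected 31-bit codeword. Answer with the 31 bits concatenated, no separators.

0100110011010100001101100011011

s1 (pos 1,3,5,7,9,11,13,15,17,19,21,23,25,27,29,31): 0⊕0⊕1⊕0⊕1⊕0⊕0⊕0⊕0⊕1⊕0⊕1⊕0⊕0⊕0⊕1 = 1
s2 (pos 2,3,6,7,10,11,14,15,18,19,22,23,26,27,30,31): 1⊕0⊕1⊕0⊕1⊕0⊕1⊕0⊕0⊕1⊕1⊕1⊕0⊕0⊕1⊕1 = 1
s4 (pos 4,5,6,7,12,13,14,15,20,21,22,23,28,29,30,31): 0⊕1⊕1⊕0⊕1⊕0⊕1⊕0⊕1⊕0⊕1⊕1⊕1⊕0⊕1⊕1 = 0
s8 (pos 8,9,10,11,12,13,14,15,24,25,26,27,28,29,30,31): 0⊕1⊕1⊕0⊕1⊕0⊕1⊕0⊕0⊕0⊕0⊕0⊕1⊕0⊕1⊕1 = 1
s16 (pos 16,17,18,19,20,21,22,23,24,25,26,27,28,29,30,31): 0⊕0⊕0⊕1⊕1⊕0⊕1⊕1⊕0⊕0⊕0⊕0⊕1⊕0⊕1⊕1 = 1
Syndrome s16…s1 = 11011 → error at position 27.
Flip position 27: 0100110011010100001101100001011 → 0100110011010100001101100011011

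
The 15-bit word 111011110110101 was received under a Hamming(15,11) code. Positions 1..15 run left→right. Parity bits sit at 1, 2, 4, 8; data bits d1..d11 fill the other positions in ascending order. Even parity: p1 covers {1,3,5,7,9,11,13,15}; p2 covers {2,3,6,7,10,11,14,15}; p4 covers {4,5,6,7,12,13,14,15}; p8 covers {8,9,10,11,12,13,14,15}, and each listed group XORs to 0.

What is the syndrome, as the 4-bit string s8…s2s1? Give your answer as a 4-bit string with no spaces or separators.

s1 (pos 1,3,5,7,9,11,13,15): 1⊕1⊕1⊕1⊕0⊕1⊕1⊕1 = 1
s2 (pos 2,3,6,7,10,11,14,15): 1⊕1⊕1⊕1⊕1⊕1⊕0⊕1 = 1
s4 (pos 4,5,6,7,12,13,14,15): 0⊕1⊕1⊕1⊕0⊕1⊕0⊕1 = 1
s8 (pos 8,9,10,11,12,13,14,15): 1⊕0⊕1⊕1⊕0⊕1⊕0⊕1 = 1
Syndrome s8…s1 = 1111 → error at position 15.

1111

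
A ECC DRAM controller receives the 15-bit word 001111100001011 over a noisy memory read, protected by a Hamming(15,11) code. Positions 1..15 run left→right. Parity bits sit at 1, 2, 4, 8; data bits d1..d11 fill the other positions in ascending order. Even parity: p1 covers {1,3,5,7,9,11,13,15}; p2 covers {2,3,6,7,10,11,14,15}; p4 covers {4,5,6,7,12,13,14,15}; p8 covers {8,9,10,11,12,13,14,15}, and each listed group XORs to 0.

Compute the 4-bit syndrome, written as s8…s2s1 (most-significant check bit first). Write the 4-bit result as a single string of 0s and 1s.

s1 (pos 1,3,5,7,9,11,13,15): 0⊕1⊕1⊕1⊕0⊕0⊕0⊕1 = 0
s2 (pos 2,3,6,7,10,11,14,15): 0⊕1⊕1⊕1⊕0⊕0⊕1⊕1 = 1
s4 (pos 4,5,6,7,12,13,14,15): 1⊕1⊕1⊕1⊕1⊕0⊕1⊕1 = 1
s8 (pos 8,9,10,11,12,13,14,15): 0⊕0⊕0⊕0⊕1⊕0⊕1⊕1 = 1
Syndrome s8…s1 = 1110 → error at position 14.

1110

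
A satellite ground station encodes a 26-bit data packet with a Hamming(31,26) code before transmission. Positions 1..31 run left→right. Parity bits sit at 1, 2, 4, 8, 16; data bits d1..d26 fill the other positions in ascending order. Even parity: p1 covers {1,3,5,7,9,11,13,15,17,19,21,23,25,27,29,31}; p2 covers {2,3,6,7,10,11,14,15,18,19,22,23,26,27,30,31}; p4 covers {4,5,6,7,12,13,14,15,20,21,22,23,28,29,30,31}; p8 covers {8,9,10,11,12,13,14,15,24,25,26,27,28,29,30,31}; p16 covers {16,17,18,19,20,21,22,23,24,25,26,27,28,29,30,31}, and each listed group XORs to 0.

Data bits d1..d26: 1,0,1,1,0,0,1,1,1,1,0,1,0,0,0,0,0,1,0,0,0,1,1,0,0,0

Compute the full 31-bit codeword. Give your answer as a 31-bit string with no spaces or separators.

1111011000111100100000100011000

Place data at non-parity positions: p1 p2 1 p4 0 1 1 p8 0 0 1 1 1 1 0 p16 1 0 0 0 0 0 1 0 0 0 1 1 0 0 0
p1 (pos 1,3,5,7,9,11,13,15,17,19,21,23,25,27,29,31): XOR of data positions = 1⊕0⊕1⊕0⊕1⊕1⊕0⊕1⊕0⊕0⊕1⊕0⊕1⊕0⊕0 = 1
p2 (pos 2,3,6,7,10,11,14,15,18,19,22,23,26,27,30,31): XOR of data positions = 1⊕1⊕1⊕0⊕1⊕1⊕0⊕0⊕0⊕0⊕1⊕0⊕1⊕0⊕0 = 1
p4 (pos 4,5,6,7,12,13,14,15,20,21,22,23,28,29,30,31): XOR of data positions = 0⊕1⊕1⊕1⊕1⊕1⊕0⊕0⊕0⊕0⊕1⊕1⊕0⊕0⊕0 = 1
p8 (pos 8,9,10,11,12,13,14,15,24,25,26,27,28,29,30,31): XOR of data positions = 0⊕0⊕1⊕1⊕1⊕1⊕0⊕0⊕0⊕0⊕1⊕1⊕0⊕0⊕0 = 0
p16 (pos 16,17,18,19,20,21,22,23,24,25,26,27,28,29,30,31): XOR of data positions = 1⊕0⊕0⊕0⊕0⊕0⊕1⊕0⊕0⊕0⊕1⊕1⊕0⊕0⊕0 = 0
Codeword: 1111011000111100100000100011000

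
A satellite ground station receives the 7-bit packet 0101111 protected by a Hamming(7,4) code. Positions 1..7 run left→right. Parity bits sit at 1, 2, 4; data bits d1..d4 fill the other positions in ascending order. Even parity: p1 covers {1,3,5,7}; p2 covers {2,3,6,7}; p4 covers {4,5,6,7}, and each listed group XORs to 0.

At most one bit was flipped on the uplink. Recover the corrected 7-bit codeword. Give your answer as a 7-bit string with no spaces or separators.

s1 (pos 1,3,5,7): 0⊕0⊕1⊕1 = 0
s2 (pos 2,3,6,7): 1⊕0⊕1⊕1 = 1
s4 (pos 4,5,6,7): 1⊕1⊕1⊕1 = 0
Syndrome s4…s1 = 010 → error at position 2.
Flip position 2: 0101111 → 0001111

0001111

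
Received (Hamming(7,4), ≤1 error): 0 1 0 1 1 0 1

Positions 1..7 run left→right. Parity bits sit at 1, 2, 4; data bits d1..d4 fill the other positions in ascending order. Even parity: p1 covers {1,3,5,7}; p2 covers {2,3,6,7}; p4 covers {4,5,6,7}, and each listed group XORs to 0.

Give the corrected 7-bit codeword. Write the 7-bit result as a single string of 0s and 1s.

s1 (pos 1,3,5,7): 0⊕0⊕1⊕1 = 0
s2 (pos 2,3,6,7): 1⊕0⊕0⊕1 = 0
s4 (pos 4,5,6,7): 1⊕1⊕0⊕1 = 1
Syndrome s4…s1 = 100 → error at position 4.
Flip position 4: 0101101 → 0100101

0100101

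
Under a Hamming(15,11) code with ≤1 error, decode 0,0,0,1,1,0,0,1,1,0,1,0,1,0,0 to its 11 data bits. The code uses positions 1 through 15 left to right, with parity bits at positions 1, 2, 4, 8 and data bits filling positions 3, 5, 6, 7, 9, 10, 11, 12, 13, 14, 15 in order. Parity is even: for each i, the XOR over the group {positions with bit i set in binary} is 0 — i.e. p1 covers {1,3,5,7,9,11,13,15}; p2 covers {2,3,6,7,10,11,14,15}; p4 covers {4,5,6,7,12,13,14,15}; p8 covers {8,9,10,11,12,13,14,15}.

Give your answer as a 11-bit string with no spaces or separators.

01101010100

s1 (pos 1,3,5,7,9,11,13,15): 0⊕0⊕1⊕0⊕1⊕1⊕1⊕0 = 0
s2 (pos 2,3,6,7,10,11,14,15): 0⊕0⊕0⊕0⊕0⊕1⊕0⊕0 = 1
s4 (pos 4,5,6,7,12,13,14,15): 1⊕1⊕0⊕0⊕0⊕1⊕0⊕0 = 1
s8 (pos 8,9,10,11,12,13,14,15): 1⊕1⊕0⊕1⊕0⊕1⊕0⊕0 = 0
Syndrome s8…s1 = 0110 → error at position 6.
Flip position 6: 000110011010100 → 000111011010100
Read data bits from positions 3,5,6,7,9,10,11,12,13,14,15: 01101010100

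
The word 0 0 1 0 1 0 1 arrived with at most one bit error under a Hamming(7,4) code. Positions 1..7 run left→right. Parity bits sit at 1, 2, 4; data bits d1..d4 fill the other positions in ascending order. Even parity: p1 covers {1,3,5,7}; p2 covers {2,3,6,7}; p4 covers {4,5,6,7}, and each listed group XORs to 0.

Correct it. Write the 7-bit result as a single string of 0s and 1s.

1010101

s1 (pos 1,3,5,7): 0⊕1⊕1⊕1 = 1
s2 (pos 2,3,6,7): 0⊕1⊕0⊕1 = 0
s4 (pos 4,5,6,7): 0⊕1⊕0⊕1 = 0
Syndrome s4…s1 = 001 → error at position 1.
Flip position 1: 0010101 → 1010101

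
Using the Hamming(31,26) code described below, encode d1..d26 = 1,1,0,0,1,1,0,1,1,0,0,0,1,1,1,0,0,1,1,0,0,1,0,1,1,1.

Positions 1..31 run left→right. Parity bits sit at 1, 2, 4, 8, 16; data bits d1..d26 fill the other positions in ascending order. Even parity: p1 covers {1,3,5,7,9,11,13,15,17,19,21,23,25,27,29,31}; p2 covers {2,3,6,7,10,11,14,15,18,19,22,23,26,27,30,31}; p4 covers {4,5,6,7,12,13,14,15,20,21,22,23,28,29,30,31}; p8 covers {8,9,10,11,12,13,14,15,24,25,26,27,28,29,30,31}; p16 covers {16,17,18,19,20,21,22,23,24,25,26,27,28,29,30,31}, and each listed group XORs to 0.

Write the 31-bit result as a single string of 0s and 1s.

1010100111011001011100110010111

Place data at non-parity positions: p1 p2 1 p4 1 0 0 p8 1 1 0 1 1 0 0 p16 0 1 1 1 0 0 1 1 0 0 1 0 1 1 1
p1 (pos 1,3,5,7,9,11,13,15,17,19,21,23,25,27,29,31): XOR of data positions = 1⊕1⊕0⊕1⊕0⊕1⊕0⊕0⊕1⊕0⊕1⊕0⊕1⊕1⊕1 = 1
p2 (pos 2,3,6,7,10,11,14,15,18,19,22,23,26,27,30,31): XOR of data positions = 1⊕0⊕0⊕1⊕0⊕0⊕0⊕1⊕1⊕0⊕1⊕0⊕1⊕1⊕1 = 0
p4 (pos 4,5,6,7,12,13,14,15,20,21,22,23,28,29,30,31): XOR of data positions = 1⊕0⊕0⊕1⊕1⊕0⊕0⊕1⊕0⊕0⊕1⊕0⊕1⊕1⊕1 = 0
p8 (pos 8,9,10,11,12,13,14,15,24,25,26,27,28,29,30,31): XOR of data positions = 1⊕1⊕0⊕1⊕1⊕0⊕0⊕1⊕0⊕0⊕1⊕0⊕1⊕1⊕1 = 1
p16 (pos 16,17,18,19,20,21,22,23,24,25,26,27,28,29,30,31): XOR of data positions = 0⊕1⊕1⊕1⊕0⊕0⊕1⊕1⊕0⊕0⊕1⊕0⊕1⊕1⊕1 = 1
Codeword: 1010100111011001011100110010111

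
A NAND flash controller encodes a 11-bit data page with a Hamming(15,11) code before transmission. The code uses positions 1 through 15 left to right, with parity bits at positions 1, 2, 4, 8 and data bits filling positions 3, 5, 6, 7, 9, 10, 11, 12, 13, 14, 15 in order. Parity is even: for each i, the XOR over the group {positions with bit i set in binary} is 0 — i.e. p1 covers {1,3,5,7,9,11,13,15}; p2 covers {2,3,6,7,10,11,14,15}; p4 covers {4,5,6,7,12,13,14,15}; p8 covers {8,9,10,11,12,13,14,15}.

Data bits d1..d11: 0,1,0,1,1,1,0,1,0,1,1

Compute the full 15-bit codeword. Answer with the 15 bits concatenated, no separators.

000110111101011

Place data at non-parity positions: p1 p2 0 p4 1 0 1 p8 1 1 0 1 0 1 1
p1 (pos 1,3,5,7,9,11,13,15): XOR of data positions = 0⊕1⊕1⊕1⊕0⊕0⊕1 = 0
p2 (pos 2,3,6,7,10,11,14,15): XOR of data positions = 0⊕0⊕1⊕1⊕0⊕1⊕1 = 0
p4 (pos 4,5,6,7,12,13,14,15): XOR of data positions = 1⊕0⊕1⊕1⊕0⊕1⊕1 = 1
p8 (pos 8,9,10,11,12,13,14,15): XOR of data positions = 1⊕1⊕0⊕1⊕0⊕1⊕1 = 1
Codeword: 000110111101011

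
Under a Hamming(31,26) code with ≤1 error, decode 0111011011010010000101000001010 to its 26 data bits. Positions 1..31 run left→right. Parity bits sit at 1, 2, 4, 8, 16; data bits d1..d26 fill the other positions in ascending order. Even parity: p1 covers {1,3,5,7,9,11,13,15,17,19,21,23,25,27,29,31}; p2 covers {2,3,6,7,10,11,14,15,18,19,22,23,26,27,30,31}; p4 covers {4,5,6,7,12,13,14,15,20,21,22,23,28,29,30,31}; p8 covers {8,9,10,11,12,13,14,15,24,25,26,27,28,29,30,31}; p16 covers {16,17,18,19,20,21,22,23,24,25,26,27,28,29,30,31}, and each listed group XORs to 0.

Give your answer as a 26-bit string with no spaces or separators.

10111101001000101000001010

s1 (pos 1,3,5,7,9,11,13,15,17,19,21,23,25,27,29,31): 0⊕1⊕0⊕1⊕1⊕0⊕0⊕1⊕0⊕0⊕0⊕0⊕0⊕0⊕0⊕0 = 0
s2 (pos 2,3,6,7,10,11,14,15,18,19,22,23,26,27,30,31): 1⊕1⊕1⊕1⊕1⊕0⊕0⊕1⊕0⊕0⊕1⊕0⊕0⊕0⊕1⊕0 = 0
s4 (pos 4,5,6,7,12,13,14,15,20,21,22,23,28,29,30,31): 1⊕0⊕1⊕1⊕1⊕0⊕0⊕1⊕1⊕0⊕1⊕0⊕1⊕0⊕1⊕0 = 1
s8 (pos 8,9,10,11,12,13,14,15,24,25,26,27,28,29,30,31): 0⊕1⊕1⊕0⊕1⊕0⊕0⊕1⊕0⊕0⊕0⊕0⊕1⊕0⊕1⊕0 = 0
s16 (pos 16,17,18,19,20,21,22,23,24,25,26,27,28,29,30,31): 0⊕0⊕0⊕0⊕1⊕0⊕1⊕0⊕0⊕0⊕0⊕0⊕1⊕0⊕1⊕0 = 0
Syndrome s16…s1 = 00100 → error at position 4.
Flip position 4: 0111011011010010000101000001010 → 0110011011010010000101000001010
Read data bits from positions 3,5,6,7,9,10,11,12,13,14,15,17,18,19,20,21,22,23,24,25,26,27,28,29,30,31: 10111101001000101000001010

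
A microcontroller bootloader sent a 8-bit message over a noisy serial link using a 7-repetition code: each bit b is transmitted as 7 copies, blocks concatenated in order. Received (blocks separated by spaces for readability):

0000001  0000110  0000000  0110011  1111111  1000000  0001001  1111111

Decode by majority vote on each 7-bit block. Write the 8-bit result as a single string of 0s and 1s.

00011001

Block 1 (0000001): 1 one → 0
Block 2 (0000110): 2 ones → 0
Block 3 (0000000): 0 ones → 0
Block 4 (0110011): 4 ones → 1
Block 5 (1111111): 7 ones → 1
Block 6 (1000000): 1 one → 0
Block 7 (0001001): 2 ones → 0
Block 8 (1111111): 7 ones → 1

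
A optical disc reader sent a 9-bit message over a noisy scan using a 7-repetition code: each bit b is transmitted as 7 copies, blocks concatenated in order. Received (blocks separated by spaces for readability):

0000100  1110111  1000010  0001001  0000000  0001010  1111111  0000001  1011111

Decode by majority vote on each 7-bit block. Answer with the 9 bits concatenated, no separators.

010000101

Block 1 (0000100): 1 one → 0
Block 2 (1110111): 6 ones → 1
Block 3 (1000010): 2 ones → 0
Block 4 (0001001): 2 ones → 0
Block 5 (0000000): 0 ones → 0
Block 6 (0001010): 2 ones → 0
Block 7 (1111111): 7 ones → 1
Block 8 (0000001): 1 one → 0
Block 9 (1011111): 6 ones → 1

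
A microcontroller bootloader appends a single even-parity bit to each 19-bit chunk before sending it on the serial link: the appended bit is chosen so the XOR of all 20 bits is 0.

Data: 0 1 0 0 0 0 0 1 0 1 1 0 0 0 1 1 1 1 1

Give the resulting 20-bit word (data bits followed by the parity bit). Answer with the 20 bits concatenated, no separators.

XOR of the 19 data bits: 0⊕1⊕0⊕0⊕0⊕0⊕0⊕1⊕0⊕1⊕1⊕0⊕0⊕0⊕1⊕1⊕1⊕1⊕1 = 1
Parity bit = 1 (so all 20 bits XOR to 0).

01000001011000111111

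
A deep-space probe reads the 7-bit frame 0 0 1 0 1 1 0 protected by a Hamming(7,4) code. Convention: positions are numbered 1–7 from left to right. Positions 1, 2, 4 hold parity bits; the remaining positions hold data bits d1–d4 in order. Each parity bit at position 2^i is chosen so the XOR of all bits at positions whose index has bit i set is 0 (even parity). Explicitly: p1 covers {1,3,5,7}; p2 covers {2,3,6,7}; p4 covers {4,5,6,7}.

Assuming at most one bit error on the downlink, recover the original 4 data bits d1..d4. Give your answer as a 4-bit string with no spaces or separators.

1110

s1 (pos 1,3,5,7): 0⊕1⊕1⊕0 = 0
s2 (pos 2,3,6,7): 0⊕1⊕1⊕0 = 0
s4 (pos 4,5,6,7): 0⊕1⊕1⊕0 = 0
Syndrome s4…s1 = 000 → no error.
Read data bits from positions 3,5,6,7: 1110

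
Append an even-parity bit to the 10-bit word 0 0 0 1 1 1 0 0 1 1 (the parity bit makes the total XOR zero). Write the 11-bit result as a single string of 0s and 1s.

XOR of the 10 data bits: 0⊕0⊕0⊕1⊕1⊕1⊕0⊕0⊕1⊕1 = 1
Parity bit = 1 (so all 11 bits XOR to 0).

00011100111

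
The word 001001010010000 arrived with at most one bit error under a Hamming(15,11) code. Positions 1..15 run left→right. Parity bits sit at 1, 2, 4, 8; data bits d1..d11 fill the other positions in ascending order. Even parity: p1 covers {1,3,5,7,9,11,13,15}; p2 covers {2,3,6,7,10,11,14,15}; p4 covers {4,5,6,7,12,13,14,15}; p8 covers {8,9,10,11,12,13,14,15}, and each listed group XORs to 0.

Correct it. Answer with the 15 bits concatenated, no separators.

001000010010000

s1 (pos 1,3,5,7,9,11,13,15): 0⊕1⊕0⊕0⊕0⊕1⊕0⊕0 = 0
s2 (pos 2,3,6,7,10,11,14,15): 0⊕1⊕1⊕0⊕0⊕1⊕0⊕0 = 1
s4 (pos 4,5,6,7,12,13,14,15): 0⊕0⊕1⊕0⊕0⊕0⊕0⊕0 = 1
s8 (pos 8,9,10,11,12,13,14,15): 1⊕0⊕0⊕1⊕0⊕0⊕0⊕0 = 0
Syndrome s8…s1 = 0110 → error at position 6.
Flip position 6: 001001010010000 → 001000010010000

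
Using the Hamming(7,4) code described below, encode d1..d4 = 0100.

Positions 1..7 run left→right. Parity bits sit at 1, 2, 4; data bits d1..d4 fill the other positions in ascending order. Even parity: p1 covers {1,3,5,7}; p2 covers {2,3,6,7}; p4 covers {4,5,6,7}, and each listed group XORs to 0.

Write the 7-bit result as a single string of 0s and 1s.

1001100

Place data at non-parity positions: p1 p2 0 p4 1 0 0
p1 (pos 1,3,5,7): XOR of data positions = 0⊕1⊕0 = 1
p2 (pos 2,3,6,7): XOR of data positions = 0⊕0⊕0 = 0
p4 (pos 4,5,6,7): XOR of data positions = 1⊕0⊕0 = 1
Codeword: 1001100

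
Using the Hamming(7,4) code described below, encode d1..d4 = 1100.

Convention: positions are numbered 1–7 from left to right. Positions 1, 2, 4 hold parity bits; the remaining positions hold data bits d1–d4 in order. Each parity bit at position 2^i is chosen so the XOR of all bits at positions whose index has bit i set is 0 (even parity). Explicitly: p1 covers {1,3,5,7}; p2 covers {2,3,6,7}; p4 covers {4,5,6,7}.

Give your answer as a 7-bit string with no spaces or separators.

Place data at non-parity positions: p1 p2 1 p4 1 0 0
p1 (pos 1,3,5,7): XOR of data positions = 1⊕1⊕0 = 0
p2 (pos 2,3,6,7): XOR of data positions = 1⊕0⊕0 = 1
p4 (pos 4,5,6,7): XOR of data positions = 1⊕0⊕0 = 1
Codeword: 0111100

0111100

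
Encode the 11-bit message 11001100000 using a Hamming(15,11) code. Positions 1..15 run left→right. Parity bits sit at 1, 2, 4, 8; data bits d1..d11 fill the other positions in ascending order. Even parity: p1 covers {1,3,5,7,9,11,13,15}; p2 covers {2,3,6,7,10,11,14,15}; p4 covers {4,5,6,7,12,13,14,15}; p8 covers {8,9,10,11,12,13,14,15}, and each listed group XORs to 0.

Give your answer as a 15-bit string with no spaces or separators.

101110001100000

Place data at non-parity positions: p1 p2 1 p4 1 0 0 p8 1 1 0 0 0 0 0
p1 (pos 1,3,5,7,9,11,13,15): XOR of data positions = 1⊕1⊕0⊕1⊕0⊕0⊕0 = 1
p2 (pos 2,3,6,7,10,11,14,15): XOR of data positions = 1⊕0⊕0⊕1⊕0⊕0⊕0 = 0
p4 (pos 4,5,6,7,12,13,14,15): XOR of data positions = 1⊕0⊕0⊕0⊕0⊕0⊕0 = 1
p8 (pos 8,9,10,11,12,13,14,15): XOR of data positions = 1⊕1⊕0⊕0⊕0⊕0⊕0 = 0
Codeword: 101110001100000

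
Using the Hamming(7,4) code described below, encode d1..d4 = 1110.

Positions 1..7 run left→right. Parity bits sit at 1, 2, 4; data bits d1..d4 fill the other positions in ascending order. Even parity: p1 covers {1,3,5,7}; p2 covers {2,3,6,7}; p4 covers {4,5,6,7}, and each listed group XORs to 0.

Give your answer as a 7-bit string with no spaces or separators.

Place data at non-parity positions: p1 p2 1 p4 1 1 0
p1 (pos 1,3,5,7): XOR of data positions = 1⊕1⊕0 = 0
p2 (pos 2,3,6,7): XOR of data positions = 1⊕1⊕0 = 0
p4 (pos 4,5,6,7): XOR of data positions = 1⊕1⊕0 = 0
Codeword: 0010110

0010110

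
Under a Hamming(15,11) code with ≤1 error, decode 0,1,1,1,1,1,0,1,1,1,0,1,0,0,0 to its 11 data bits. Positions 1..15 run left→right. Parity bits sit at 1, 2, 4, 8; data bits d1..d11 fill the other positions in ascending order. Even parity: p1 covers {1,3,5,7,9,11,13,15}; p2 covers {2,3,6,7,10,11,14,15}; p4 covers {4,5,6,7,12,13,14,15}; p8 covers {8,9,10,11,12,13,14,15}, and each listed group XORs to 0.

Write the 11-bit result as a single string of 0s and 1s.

s1 (pos 1,3,5,7,9,11,13,15): 0⊕1⊕1⊕0⊕1⊕0⊕0⊕0 = 1
s2 (pos 2,3,6,7,10,11,14,15): 1⊕1⊕1⊕0⊕1⊕0⊕0⊕0 = 0
s4 (pos 4,5,6,7,12,13,14,15): 1⊕1⊕1⊕0⊕1⊕0⊕0⊕0 = 0
s8 (pos 8,9,10,11,12,13,14,15): 1⊕1⊕1⊕0⊕1⊕0⊕0⊕0 = 0
Syndrome s8…s1 = 0001 → error at position 1.
Flip position 1: 011111011101000 → 111111011101000
Read data bits from positions 3,5,6,7,9,10,11,12,13,14,15: 11101101000

11101101000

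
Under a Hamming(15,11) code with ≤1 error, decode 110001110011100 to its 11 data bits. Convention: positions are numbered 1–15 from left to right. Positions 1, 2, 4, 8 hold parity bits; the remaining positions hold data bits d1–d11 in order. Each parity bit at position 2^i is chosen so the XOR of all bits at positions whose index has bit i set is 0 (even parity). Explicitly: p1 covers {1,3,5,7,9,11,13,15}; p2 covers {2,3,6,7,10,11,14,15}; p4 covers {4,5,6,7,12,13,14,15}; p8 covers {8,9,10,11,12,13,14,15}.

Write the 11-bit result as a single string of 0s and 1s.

00110011100

s1 (pos 1,3,5,7,9,11,13,15): 1⊕0⊕0⊕1⊕0⊕1⊕1⊕0 = 0
s2 (pos 2,3,6,7,10,11,14,15): 1⊕0⊕1⊕1⊕0⊕1⊕0⊕0 = 0
s4 (pos 4,5,6,7,12,13,14,15): 0⊕0⊕1⊕1⊕1⊕1⊕0⊕0 = 0
s8 (pos 8,9,10,11,12,13,14,15): 1⊕0⊕0⊕1⊕1⊕1⊕0⊕0 = 0
Syndrome s8…s1 = 0000 → no error.
Read data bits from positions 3,5,6,7,9,10,11,12,13,14,15: 00110011100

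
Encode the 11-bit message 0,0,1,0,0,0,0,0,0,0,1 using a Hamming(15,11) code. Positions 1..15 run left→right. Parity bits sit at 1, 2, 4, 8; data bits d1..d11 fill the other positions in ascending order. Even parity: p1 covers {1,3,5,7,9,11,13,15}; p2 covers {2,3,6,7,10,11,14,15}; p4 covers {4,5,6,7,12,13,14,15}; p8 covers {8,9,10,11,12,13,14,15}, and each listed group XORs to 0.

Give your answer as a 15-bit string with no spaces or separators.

100001010000001

Place data at non-parity positions: p1 p2 0 p4 0 1 0 p8 0 0 0 0 0 0 1
p1 (pos 1,3,5,7,9,11,13,15): XOR of data positions = 0⊕0⊕0⊕0⊕0⊕0⊕1 = 1
p2 (pos 2,3,6,7,10,11,14,15): XOR of data positions = 0⊕1⊕0⊕0⊕0⊕0⊕1 = 0
p4 (pos 4,5,6,7,12,13,14,15): XOR of data positions = 0⊕1⊕0⊕0⊕0⊕0⊕1 = 0
p8 (pos 8,9,10,11,12,13,14,15): XOR of data positions = 0⊕0⊕0⊕0⊕0⊕0⊕1 = 1
Codeword: 100001010000001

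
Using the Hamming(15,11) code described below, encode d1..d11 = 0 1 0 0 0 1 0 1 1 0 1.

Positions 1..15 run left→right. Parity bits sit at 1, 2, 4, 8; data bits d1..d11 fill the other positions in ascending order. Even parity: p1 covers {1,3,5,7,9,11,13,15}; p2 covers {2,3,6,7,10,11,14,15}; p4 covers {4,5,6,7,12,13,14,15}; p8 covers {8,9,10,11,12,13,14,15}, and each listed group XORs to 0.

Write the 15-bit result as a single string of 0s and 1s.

100010000101101

Place data at non-parity positions: p1 p2 0 p4 1 0 0 p8 0 1 0 1 1 0 1
p1 (pos 1,3,5,7,9,11,13,15): XOR of data positions = 0⊕1⊕0⊕0⊕0⊕1⊕1 = 1
p2 (pos 2,3,6,7,10,11,14,15): XOR of data positions = 0⊕0⊕0⊕1⊕0⊕0⊕1 = 0
p4 (pos 4,5,6,7,12,13,14,15): XOR of data positions = 1⊕0⊕0⊕1⊕1⊕0⊕1 = 0
p8 (pos 8,9,10,11,12,13,14,15): XOR of data positions = 0⊕1⊕0⊕1⊕1⊕0⊕1 = 0
Codeword: 100010000101101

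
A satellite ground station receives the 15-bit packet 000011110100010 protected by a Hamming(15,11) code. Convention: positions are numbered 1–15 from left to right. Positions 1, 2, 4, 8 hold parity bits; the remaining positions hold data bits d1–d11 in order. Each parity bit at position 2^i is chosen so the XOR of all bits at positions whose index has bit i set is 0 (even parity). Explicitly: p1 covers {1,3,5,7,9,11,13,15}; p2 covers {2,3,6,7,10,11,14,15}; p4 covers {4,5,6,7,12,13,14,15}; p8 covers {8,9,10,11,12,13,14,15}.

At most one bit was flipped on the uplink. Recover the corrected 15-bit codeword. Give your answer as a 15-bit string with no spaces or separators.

s1 (pos 1,3,5,7,9,11,13,15): 0⊕0⊕1⊕1⊕0⊕0⊕0⊕0 = 0
s2 (pos 2,3,6,7,10,11,14,15): 0⊕0⊕1⊕1⊕1⊕0⊕1⊕0 = 0
s4 (pos 4,5,6,7,12,13,14,15): 0⊕1⊕1⊕1⊕0⊕0⊕1⊕0 = 0
s8 (pos 8,9,10,11,12,13,14,15): 1⊕0⊕1⊕0⊕0⊕0⊕1⊕0 = 1
Syndrome s8…s1 = 1000 → error at position 8.
Flip position 8: 000011110100010 → 000011100100010

000011100100010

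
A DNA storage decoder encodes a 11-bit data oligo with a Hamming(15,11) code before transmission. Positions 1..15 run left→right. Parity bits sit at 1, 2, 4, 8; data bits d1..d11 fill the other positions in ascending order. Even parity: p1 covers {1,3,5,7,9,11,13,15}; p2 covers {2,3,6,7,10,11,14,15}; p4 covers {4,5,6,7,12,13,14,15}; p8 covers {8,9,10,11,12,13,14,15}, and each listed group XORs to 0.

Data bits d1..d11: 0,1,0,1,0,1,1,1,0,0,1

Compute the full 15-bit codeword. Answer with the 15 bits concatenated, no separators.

Place data at non-parity positions: p1 p2 0 p4 1 0 1 p8 0 1 1 1 0 0 1
p1 (pos 1,3,5,7,9,11,13,15): XOR of data positions = 0⊕1⊕1⊕0⊕1⊕0⊕1 = 0
p2 (pos 2,3,6,7,10,11,14,15): XOR of data positions = 0⊕0⊕1⊕1⊕1⊕0⊕1 = 0
p4 (pos 4,5,6,7,12,13,14,15): XOR of data positions = 1⊕0⊕1⊕1⊕0⊕0⊕1 = 0
p8 (pos 8,9,10,11,12,13,14,15): XOR of data positions = 0⊕1⊕1⊕1⊕0⊕0⊕1 = 0
Codeword: 000010100111001

000010100111001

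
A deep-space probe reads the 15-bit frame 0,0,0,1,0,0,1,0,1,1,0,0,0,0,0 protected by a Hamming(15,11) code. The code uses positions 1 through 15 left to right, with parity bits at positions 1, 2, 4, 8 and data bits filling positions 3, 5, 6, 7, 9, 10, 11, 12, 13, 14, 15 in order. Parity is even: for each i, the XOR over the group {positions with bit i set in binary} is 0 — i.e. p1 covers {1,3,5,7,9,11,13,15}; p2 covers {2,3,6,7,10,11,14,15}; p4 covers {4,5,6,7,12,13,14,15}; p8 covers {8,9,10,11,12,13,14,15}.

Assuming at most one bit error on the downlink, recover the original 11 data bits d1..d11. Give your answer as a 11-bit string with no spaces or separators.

00011100000

s1 (pos 1,3,5,7,9,11,13,15): 0⊕0⊕0⊕1⊕1⊕0⊕0⊕0 = 0
s2 (pos 2,3,6,7,10,11,14,15): 0⊕0⊕0⊕1⊕1⊕0⊕0⊕0 = 0
s4 (pos 4,5,6,7,12,13,14,15): 1⊕0⊕0⊕1⊕0⊕0⊕0⊕0 = 0
s8 (pos 8,9,10,11,12,13,14,15): 0⊕1⊕1⊕0⊕0⊕0⊕0⊕0 = 0
Syndrome s8…s1 = 0000 → no error.
Read data bits from positions 3,5,6,7,9,10,11,12,13,14,15: 00011100000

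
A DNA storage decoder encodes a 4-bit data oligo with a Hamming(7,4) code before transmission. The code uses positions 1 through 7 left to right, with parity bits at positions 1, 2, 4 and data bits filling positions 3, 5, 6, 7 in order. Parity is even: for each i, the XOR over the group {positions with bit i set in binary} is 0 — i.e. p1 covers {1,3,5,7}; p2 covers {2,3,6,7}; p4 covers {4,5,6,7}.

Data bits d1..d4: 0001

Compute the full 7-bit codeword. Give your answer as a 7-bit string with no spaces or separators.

Place data at non-parity positions: p1 p2 0 p4 0 0 1
p1 (pos 1,3,5,7): XOR of data positions = 0⊕0⊕1 = 1
p2 (pos 2,3,6,7): XOR of data positions = 0⊕0⊕1 = 1
p4 (pos 4,5,6,7): XOR of data positions = 0⊕0⊕1 = 1
Codeword: 1101001

1101001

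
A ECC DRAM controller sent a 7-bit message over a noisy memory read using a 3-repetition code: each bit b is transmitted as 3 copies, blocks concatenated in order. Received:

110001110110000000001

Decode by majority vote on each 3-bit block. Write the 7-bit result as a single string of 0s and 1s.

1011000

Block 1 (110): 2 ones → 1
Block 2 (001): 1 one → 0
Block 3 (110): 2 ones → 1
Block 4 (110): 2 ones → 1
Block 5 (000): 0 ones → 0
Block 6 (000): 0 ones → 0
Block 7 (001): 1 one → 0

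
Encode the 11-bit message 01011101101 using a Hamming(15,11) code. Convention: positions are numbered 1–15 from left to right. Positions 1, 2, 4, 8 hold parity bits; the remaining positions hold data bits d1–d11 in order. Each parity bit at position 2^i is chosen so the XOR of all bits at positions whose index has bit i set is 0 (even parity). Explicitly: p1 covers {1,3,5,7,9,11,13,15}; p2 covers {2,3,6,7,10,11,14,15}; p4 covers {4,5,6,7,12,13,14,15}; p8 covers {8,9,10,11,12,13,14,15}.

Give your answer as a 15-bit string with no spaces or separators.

110110111101101

Place data at non-parity positions: p1 p2 0 p4 1 0 1 p8 1 1 0 1 1 0 1
p1 (pos 1,3,5,7,9,11,13,15): XOR of data positions = 0⊕1⊕1⊕1⊕0⊕1⊕1 = 1
p2 (pos 2,3,6,7,10,11,14,15): XOR of data positions = 0⊕0⊕1⊕1⊕0⊕0⊕1 = 1
p4 (pos 4,5,6,7,12,13,14,15): XOR of data positions = 1⊕0⊕1⊕1⊕1⊕0⊕1 = 1
p8 (pos 8,9,10,11,12,13,14,15): XOR of data positions = 1⊕1⊕0⊕1⊕1⊕0⊕1 = 1
Codeword: 110110111101101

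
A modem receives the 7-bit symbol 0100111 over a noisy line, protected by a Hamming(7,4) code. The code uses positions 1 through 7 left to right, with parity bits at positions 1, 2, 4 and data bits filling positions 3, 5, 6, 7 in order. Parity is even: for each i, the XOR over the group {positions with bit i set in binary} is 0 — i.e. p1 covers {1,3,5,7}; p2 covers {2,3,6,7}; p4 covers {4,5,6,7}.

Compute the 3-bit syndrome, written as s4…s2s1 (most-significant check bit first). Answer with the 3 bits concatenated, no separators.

110

s1 (pos 1,3,5,7): 0⊕0⊕1⊕1 = 0
s2 (pos 2,3,6,7): 1⊕0⊕1⊕1 = 1
s4 (pos 4,5,6,7): 0⊕1⊕1⊕1 = 1
Syndrome s4…s1 = 110 → error at position 6.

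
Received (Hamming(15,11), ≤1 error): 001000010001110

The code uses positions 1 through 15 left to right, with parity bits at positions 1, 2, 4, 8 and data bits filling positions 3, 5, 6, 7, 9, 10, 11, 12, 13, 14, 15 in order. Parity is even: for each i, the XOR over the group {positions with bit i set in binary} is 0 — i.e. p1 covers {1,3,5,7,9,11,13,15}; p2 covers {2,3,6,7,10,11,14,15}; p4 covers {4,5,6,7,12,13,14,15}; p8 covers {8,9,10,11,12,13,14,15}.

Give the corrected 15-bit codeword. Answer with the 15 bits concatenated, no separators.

s1 (pos 1,3,5,7,9,11,13,15): 0⊕1⊕0⊕0⊕0⊕0⊕1⊕0 = 0
s2 (pos 2,3,6,7,10,11,14,15): 0⊕1⊕0⊕0⊕0⊕0⊕1⊕0 = 0
s4 (pos 4,5,6,7,12,13,14,15): 0⊕0⊕0⊕0⊕1⊕1⊕1⊕0 = 1
s8 (pos 8,9,10,11,12,13,14,15): 1⊕0⊕0⊕0⊕1⊕1⊕1⊕0 = 0
Syndrome s8…s1 = 0100 → error at position 4.
Flip position 4: 001000010001110 → 001100010001110

001100010001110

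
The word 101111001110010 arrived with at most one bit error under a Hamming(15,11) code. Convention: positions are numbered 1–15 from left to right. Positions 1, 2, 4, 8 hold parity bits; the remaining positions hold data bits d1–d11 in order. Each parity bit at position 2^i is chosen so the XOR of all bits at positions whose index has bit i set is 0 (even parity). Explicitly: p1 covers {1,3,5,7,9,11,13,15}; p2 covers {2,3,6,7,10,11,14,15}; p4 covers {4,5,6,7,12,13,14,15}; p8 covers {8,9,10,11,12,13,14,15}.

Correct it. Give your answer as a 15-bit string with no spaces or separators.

100111001110010

s1 (pos 1,3,5,7,9,11,13,15): 1⊕1⊕1⊕0⊕1⊕1⊕0⊕0 = 1
s2 (pos 2,3,6,7,10,11,14,15): 0⊕1⊕1⊕0⊕1⊕1⊕1⊕0 = 1
s4 (pos 4,5,6,7,12,13,14,15): 1⊕1⊕1⊕0⊕0⊕0⊕1⊕0 = 0
s8 (pos 8,9,10,11,12,13,14,15): 0⊕1⊕1⊕1⊕0⊕0⊕1⊕0 = 0
Syndrome s8…s1 = 0011 → error at position 3.
Flip position 3: 101111001110010 → 100111001110010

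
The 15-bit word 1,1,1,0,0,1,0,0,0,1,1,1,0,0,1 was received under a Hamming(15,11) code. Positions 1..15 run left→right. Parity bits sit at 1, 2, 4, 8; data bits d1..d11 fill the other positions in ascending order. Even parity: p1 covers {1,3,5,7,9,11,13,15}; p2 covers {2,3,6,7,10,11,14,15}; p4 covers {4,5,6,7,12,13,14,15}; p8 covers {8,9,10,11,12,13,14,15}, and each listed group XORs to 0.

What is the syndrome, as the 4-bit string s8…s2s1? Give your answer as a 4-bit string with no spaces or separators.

0100

s1 (pos 1,3,5,7,9,11,13,15): 1⊕1⊕0⊕0⊕0⊕1⊕0⊕1 = 0
s2 (pos 2,3,6,7,10,11,14,15): 1⊕1⊕1⊕0⊕1⊕1⊕0⊕1 = 0
s4 (pos 4,5,6,7,12,13,14,15): 0⊕0⊕1⊕0⊕1⊕0⊕0⊕1 = 1
s8 (pos 8,9,10,11,12,13,14,15): 0⊕0⊕1⊕1⊕1⊕0⊕0⊕1 = 0
Syndrome s8…s1 = 0100 → error at position 4.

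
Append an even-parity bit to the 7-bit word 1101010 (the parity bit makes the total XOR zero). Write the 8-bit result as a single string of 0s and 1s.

11010100

XOR of the 7 data bits: 1⊕1⊕0⊕1⊕0⊕1⊕0 = 0
Parity bit = 0 (so all 8 bits XOR to 0).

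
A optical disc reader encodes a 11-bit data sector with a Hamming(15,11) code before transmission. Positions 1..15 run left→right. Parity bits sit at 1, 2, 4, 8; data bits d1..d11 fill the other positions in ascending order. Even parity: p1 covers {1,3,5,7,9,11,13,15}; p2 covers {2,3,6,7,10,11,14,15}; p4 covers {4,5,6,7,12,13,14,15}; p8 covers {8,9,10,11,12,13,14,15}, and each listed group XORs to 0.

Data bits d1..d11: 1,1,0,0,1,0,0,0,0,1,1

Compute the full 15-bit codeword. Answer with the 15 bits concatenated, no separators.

011110011000011

Place data at non-parity positions: p1 p2 1 p4 1 0 0 p8 1 0 0 0 0 1 1
p1 (pos 1,3,5,7,9,11,13,15): XOR of data positions = 1⊕1⊕0⊕1⊕0⊕0⊕1 = 0
p2 (pos 2,3,6,7,10,11,14,15): XOR of data positions = 1⊕0⊕0⊕0⊕0⊕1⊕1 = 1
p4 (pos 4,5,6,7,12,13,14,15): XOR of data positions = 1⊕0⊕0⊕0⊕0⊕1⊕1 = 1
p8 (pos 8,9,10,11,12,13,14,15): XOR of data positions = 1⊕0⊕0⊕0⊕0⊕1⊕1 = 1
Codeword: 011110011000011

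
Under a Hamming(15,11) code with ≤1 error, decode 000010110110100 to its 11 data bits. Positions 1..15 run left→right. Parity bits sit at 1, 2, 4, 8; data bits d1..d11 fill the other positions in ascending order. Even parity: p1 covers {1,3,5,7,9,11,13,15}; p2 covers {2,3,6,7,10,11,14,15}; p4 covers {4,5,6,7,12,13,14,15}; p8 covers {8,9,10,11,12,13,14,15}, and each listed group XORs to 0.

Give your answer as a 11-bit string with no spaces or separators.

01110110100

s1 (pos 1,3,5,7,9,11,13,15): 0⊕0⊕1⊕1⊕0⊕1⊕1⊕0 = 0
s2 (pos 2,3,6,7,10,11,14,15): 0⊕0⊕0⊕1⊕1⊕1⊕0⊕0 = 1
s4 (pos 4,5,6,7,12,13,14,15): 0⊕1⊕0⊕1⊕0⊕1⊕0⊕0 = 1
s8 (pos 8,9,10,11,12,13,14,15): 1⊕0⊕1⊕1⊕0⊕1⊕0⊕0 = 0
Syndrome s8…s1 = 0110 → error at position 6.
Flip position 6: 000010110110100 → 000011110110100
Read data bits from positions 3,5,6,7,9,10,11,12,13,14,15: 01110110100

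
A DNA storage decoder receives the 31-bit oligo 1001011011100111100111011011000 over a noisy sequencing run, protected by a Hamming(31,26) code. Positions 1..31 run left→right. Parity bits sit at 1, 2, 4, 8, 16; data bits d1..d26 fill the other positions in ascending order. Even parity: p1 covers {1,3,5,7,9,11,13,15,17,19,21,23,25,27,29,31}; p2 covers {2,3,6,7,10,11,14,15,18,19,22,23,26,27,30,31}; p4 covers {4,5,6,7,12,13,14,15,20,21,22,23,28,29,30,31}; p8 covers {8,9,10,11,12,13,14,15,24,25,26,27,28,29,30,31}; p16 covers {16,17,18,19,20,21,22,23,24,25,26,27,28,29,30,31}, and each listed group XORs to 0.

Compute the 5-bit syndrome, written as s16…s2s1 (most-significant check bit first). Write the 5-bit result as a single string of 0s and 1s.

s1 (pos 1,3,5,7,9,11,13,15,17,19,21,23,25,27,29,31): 1⊕0⊕0⊕1⊕1⊕1⊕0⊕1⊕1⊕0⊕1⊕0⊕1⊕1⊕0⊕0 = 1
s2 (pos 2,3,6,7,10,11,14,15,18,19,22,23,26,27,30,31): 0⊕0⊕1⊕1⊕1⊕1⊕1⊕1⊕0⊕0⊕1⊕0⊕0⊕1⊕0⊕0 = 0
s4 (pos 4,5,6,7,12,13,14,15,20,21,22,23,28,29,30,31): 1⊕0⊕1⊕1⊕0⊕0⊕1⊕1⊕1⊕1⊕1⊕0⊕1⊕0⊕0⊕0 = 1
s8 (pos 8,9,10,11,12,13,14,15,24,25,26,27,28,29,30,31): 0⊕1⊕1⊕1⊕0⊕0⊕1⊕1⊕1⊕1⊕0⊕1⊕1⊕0⊕0⊕0 = 1
s16 (pos 16,17,18,19,20,21,22,23,24,25,26,27,28,29,30,31): 1⊕1⊕0⊕0⊕1⊕1⊕1⊕0⊕1⊕1⊕0⊕1⊕1⊕0⊕0⊕0 = 1
Syndrome s16…s1 = 11101 → error at position 29.

11101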